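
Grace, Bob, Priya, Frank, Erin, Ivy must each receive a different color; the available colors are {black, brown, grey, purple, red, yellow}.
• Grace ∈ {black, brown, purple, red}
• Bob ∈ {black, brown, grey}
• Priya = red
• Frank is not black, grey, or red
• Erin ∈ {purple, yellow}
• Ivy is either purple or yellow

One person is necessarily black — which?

Grace

Priya has just one choice, so Priya = red. Eliminate red elsewhere: Grace.
Among the 5 still-open variables, grey fits only Bob (and all 5 values in {black, brown, grey, purple, yellow} must be used), so Bob = grey.
The 4 still-open variables together cover exactly {black, brown, purple, yellow} — 4 values for 4 variables — and black appears only in Grace's list, so Grace = black.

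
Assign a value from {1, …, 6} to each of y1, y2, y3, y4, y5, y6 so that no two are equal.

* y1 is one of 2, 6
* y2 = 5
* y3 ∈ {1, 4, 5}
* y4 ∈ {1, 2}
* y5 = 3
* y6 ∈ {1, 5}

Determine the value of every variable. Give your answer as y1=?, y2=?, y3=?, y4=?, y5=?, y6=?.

y1=6, y2=5, y3=4, y4=2, y5=3, y6=1

y2 has just one choice, so y2 = 5. Strike 5 from y3, y6.
y5 must be 3 (only option left).
That leaves y6 = 1. So y3, y4 can't be 1.
y3 must be 4 (only option left).
y4 has just one choice, so y4 = 2. Strike 2 from y1.
y1 must be 6 (only option left).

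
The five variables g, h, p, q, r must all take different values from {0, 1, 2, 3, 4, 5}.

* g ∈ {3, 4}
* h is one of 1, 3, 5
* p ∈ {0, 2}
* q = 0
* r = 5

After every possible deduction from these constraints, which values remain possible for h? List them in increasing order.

q's domain is down to {0}, so q = 0. Strike 0 from p.
r's domain is down to {5}, so r = 5. So h can't be 5.
That leaves p = 2.
No further eliminations apply; h can still be any of 1, 3.

1, 3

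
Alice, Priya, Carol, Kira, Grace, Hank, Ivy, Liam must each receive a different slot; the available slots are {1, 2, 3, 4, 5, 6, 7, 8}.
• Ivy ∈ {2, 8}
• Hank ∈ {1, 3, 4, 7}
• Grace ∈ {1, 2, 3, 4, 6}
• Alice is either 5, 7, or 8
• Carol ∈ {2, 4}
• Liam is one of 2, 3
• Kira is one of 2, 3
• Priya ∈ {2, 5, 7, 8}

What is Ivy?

Among the 8 variables, 6 fits only Grace (and all 8 values in {1, 2, 3, 4, 5, 6, 7, 8} must be used), so Grace = 6.
The 7 still-open variables draw from only 7 values {1, 2, 3, 4, 5, 7, 8}, so each is used; only Hank can be 1, hence Hank = 1.
The 6 still-open variables together cover exactly {2, 3, 4, 5, 7, 8} — 6 values for 6 variables — and 4 appears only in Carol's list, so Carol = 4.
The 2 variables Kira and Liam are confined to {2, 3}, which locks those values in; drop them from Priya, Ivy.
So Ivy = 8.

8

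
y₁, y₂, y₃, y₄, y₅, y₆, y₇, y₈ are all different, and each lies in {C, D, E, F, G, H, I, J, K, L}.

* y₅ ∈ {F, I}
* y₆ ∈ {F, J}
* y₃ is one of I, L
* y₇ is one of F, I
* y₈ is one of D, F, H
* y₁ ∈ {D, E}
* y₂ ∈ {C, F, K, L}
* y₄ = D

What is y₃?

y₄ must be D (only option left). Eliminate D elsewhere: y₁, y₈.
y₁ has just one choice, so y₁ = E.
The 2 variables y₅ and y₇ are confined to {F, I}, which locks those values in; drop them from y₂, y₃, y₆, y₈.
So y₃ = L.

L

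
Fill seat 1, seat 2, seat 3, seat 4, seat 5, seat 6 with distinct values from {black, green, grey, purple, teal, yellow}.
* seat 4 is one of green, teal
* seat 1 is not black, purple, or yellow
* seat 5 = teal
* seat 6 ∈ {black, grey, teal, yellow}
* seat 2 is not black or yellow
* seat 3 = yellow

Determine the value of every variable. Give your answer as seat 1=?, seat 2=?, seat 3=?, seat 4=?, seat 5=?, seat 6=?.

seat 1=grey, seat 2=purple, seat 3=yellow, seat 4=green, seat 5=teal, seat 6=black

seat 3 must be yellow (only option left). Strike yellow from seat 6.
That leaves seat 5 = teal. Strike teal from seat 1, seat 2, seat 4, seat 6.
seat 4 must be green (only option left). Eliminate green elsewhere: seat 1, seat 2.
That leaves seat 1 = grey. Strike grey from seat 2, seat 6.
That leaves seat 2 = purple.
seat 6 must be black (only option left).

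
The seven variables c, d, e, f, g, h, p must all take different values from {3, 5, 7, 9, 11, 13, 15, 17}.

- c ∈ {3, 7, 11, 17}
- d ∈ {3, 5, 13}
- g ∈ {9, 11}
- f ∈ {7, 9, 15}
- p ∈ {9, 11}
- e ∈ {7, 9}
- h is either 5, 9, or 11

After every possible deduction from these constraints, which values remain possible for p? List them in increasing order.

9, 11

The 2 variables g and p are confined to {9, 11}, which locks those values in; drop them from c, e, f, h.
e must be 7 (only option left). Eliminate 7 elsewhere: c, f.
That leaves f = 15.
h must be 5 (only option left). Strike 5 from d.
No further eliminations apply; p can still be any of 9, 11.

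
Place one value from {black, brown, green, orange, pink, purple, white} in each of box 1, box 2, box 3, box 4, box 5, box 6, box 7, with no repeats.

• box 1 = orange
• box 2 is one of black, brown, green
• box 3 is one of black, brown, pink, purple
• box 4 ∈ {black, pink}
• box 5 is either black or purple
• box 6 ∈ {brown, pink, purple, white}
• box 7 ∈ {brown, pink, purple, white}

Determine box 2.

box 1's domain is down to {orange}, so box 1 = orange.
The 6 still-open variables together cover exactly {black, brown, green, pink, purple, white} — 6 values for 6 variables — and green appears only in box 2's list, so box 2 = green.

green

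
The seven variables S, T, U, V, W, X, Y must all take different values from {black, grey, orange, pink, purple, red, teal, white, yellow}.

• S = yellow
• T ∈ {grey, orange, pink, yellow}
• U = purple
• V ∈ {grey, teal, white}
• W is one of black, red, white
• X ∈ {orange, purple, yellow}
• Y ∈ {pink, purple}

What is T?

S's domain is down to {yellow}, so S = yellow. So T, X can't be yellow.
U's domain is down to {purple}, so U = purple. Eliminate purple elsewhere: X, Y.
That leaves X = orange. Remove orange from T.
Y has just one choice, so Y = pink. Eliminate pink elsewhere: T.
So T = grey.

grey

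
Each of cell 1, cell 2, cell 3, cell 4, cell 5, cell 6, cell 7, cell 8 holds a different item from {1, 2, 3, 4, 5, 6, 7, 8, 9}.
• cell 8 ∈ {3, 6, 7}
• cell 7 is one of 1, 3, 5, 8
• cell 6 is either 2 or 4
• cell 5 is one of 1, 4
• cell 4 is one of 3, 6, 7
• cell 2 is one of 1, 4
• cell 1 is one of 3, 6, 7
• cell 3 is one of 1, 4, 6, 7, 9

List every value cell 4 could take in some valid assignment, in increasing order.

3, 6, 7

cell 2 and cell 5 between them cover only {1, 4} — a naked pair. Remove those values from cell 3, cell 6, cell 7.
That leaves cell 6 = 2.
The 3 variables cell 1, cell 4, cell 8 are confined to {3, 6, 7}, which locks those values in; drop them from cell 3, cell 7.
cell 3's domain is down to {9}, so cell 3 = 9.
No further eliminations apply; cell 4 can still be any of 3, 6, 7.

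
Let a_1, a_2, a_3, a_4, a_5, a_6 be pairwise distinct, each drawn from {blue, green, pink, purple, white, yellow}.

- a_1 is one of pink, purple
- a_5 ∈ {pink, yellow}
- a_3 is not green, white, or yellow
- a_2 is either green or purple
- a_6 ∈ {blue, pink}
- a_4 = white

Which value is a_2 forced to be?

a_4 must be white (only option left).
The 5 still-open variables draw from only 5 values {blue, green, pink, purple, yellow}, so each is used; only a_2 can be green, hence a_2 = green.

green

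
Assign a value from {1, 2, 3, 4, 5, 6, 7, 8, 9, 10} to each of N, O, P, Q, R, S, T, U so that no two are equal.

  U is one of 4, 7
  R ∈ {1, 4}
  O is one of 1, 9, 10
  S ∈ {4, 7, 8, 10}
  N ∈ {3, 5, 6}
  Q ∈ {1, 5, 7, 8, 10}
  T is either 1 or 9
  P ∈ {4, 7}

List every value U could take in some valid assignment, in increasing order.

4, 7

P and U share exactly the 2 values {4, 7}; by pigeonhole those values go to them, so strike 4, 7 from Q, R, S.
R must be 1 (only option left). So O, Q, T can't be 1.
T's domain is down to {9}, so T = 9. Eliminate 9 elsewhere: O.
O has just one choice, so O = 10. Remove 10 from Q, S.
S's domain is down to {8}, so S = 8. Remove 8 from Q.
That leaves Q = 5. Remove 5 from N.
No further eliminations apply; U can still be any of 4, 7.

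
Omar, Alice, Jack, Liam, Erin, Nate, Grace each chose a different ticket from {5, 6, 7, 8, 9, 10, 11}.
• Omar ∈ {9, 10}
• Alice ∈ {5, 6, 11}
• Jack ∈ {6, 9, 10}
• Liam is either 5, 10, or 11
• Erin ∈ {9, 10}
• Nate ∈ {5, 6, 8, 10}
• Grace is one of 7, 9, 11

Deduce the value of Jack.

6

Among the 7 variables, 7 fits only Grace (and all 7 values in {5, 6, 7, 8, 9, 10, 11} must be used), so Grace = 7.
The 6 still-open variables draw from only 6 values {5, 6, 8, 9, 10, 11}, so each is used; only Nate can be 8, hence Nate = 8.
The 2 variables Omar and Erin are confined to {9, 10}, which locks those values in; drop them from Jack, Liam.
So Jack = 6.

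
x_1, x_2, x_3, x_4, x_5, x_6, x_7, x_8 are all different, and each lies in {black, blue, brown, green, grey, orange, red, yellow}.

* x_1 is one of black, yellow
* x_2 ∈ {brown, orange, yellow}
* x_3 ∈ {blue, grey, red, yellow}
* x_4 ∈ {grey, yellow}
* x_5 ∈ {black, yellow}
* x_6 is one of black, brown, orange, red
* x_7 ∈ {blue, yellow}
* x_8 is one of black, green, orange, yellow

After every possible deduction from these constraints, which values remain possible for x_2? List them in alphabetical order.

brown, orange

The 8 variables together cover exactly {black, blue, brown, green, grey, orange, red, yellow} — 8 values for 8 variables — and green appears only in x_8's list, so x_8 = green.
The 2 variables x_1 and x_5 are confined to {black, yellow}, which locks those values in; drop them from x_2, x_3, x_4, x_6, x_7.
x_4 has just one choice, so x_4 = grey. So x_3 can't be grey.
x_7 has just one choice, so x_7 = blue. Remove blue from x_3.
x_3's domain is down to {red}, so x_3 = red. So x_6 can't be red.
No further eliminations apply; x_2 can still be any of brown, orange.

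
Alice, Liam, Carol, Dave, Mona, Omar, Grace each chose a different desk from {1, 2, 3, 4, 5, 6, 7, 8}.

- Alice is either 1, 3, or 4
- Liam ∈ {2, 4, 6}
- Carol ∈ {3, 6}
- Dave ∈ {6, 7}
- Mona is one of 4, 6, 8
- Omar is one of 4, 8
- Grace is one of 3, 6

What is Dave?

7

The 7 variables draw from only 7 values {1, 2, 3, 4, 6, 7, 8}, so each is used; only Alice can be 1, hence Alice = 1.
The 6 still-open variables draw from only 6 values {2, 3, 4, 6, 7, 8}, so each is used; only Liam can be 2, hence Liam = 2.
The 5 still-open variables together cover exactly {3, 4, 6, 7, 8} — 5 values for 5 variables — and 7 appears only in Dave's list, so Dave = 7.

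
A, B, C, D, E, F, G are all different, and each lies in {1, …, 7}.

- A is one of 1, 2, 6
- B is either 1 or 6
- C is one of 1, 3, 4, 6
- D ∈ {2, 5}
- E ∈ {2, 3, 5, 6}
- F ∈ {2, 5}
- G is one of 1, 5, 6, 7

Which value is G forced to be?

7

Among the 7 variables, 4 fits only C (and all 7 values in {1, 2, 3, 4, 5, 6, 7} must be used), so C = 4.
The 6 still-open variables together cover exactly {1, 2, 3, 5, 6, 7} — 6 values for 6 variables — and 3 appears only in E's list, so E = 3.
Among the 5 still-open variables, 7 fits only G (and all 5 values in {1, 2, 5, 6, 7} must be used), so G = 7.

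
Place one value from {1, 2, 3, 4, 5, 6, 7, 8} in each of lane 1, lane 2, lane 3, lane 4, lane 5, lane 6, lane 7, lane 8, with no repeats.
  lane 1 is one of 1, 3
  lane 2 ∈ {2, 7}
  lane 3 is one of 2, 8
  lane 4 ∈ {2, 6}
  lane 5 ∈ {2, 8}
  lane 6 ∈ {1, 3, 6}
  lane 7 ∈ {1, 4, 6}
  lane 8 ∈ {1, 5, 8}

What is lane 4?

The 8 variables draw from only 8 values {1, 2, 3, 4, 5, 6, 7, 8}, so each is used; only lane 7 can be 4, hence lane 7 = 4.
The 7 still-open variables together cover exactly {1, 2, 3, 5, 6, 7, 8} — 7 values for 7 variables — and 5 appears only in lane 8's list, so lane 8 = 5.
The 6 still-open variables draw from only 6 values {1, 2, 3, 6, 7, 8}, so each is used; only lane 2 can be 7, hence lane 2 = 7.
lane 3 and lane 5 between them cover only {2, 8} — a naked pair. Remove those values from lane 4.
So lane 4 = 6.

6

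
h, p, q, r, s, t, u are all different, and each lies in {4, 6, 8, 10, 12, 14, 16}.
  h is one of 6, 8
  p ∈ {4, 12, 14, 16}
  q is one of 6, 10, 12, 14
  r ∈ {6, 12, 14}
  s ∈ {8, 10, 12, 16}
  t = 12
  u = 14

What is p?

4

t's domain is down to {12}, so t = 12. So p, q, r, s can't be 12.
u must be 14 (only option left). Remove 14 from p, q, r.
r must be 6 (only option left). Strike 6 from h, q.
h must be 8 (only option left). Remove 8 from s.
q's domain is down to {10}, so q = 10. Strike 10 from s.
s has just one choice, so s = 16. Eliminate 16 elsewhere: p.
So p = 4.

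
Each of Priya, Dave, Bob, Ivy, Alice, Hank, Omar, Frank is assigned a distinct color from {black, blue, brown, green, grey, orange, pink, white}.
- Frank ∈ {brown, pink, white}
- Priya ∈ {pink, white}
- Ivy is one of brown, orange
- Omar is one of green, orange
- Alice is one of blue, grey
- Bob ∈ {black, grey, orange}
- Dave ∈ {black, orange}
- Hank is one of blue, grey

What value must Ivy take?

brown

The 8 variables together cover exactly {black, blue, brown, green, grey, orange, pink, white} — 8 values for 8 variables — and green appears only in Omar's list, so Omar = green.
Alice and Hank share exactly the 2 values {blue, grey}; by pigeonhole those values go to them, so strike blue, grey from Bob.
Dave and Bob share exactly the 2 values {black, orange}; by pigeonhole those values go to them, so strike black, orange from Ivy.
So Ivy = brown.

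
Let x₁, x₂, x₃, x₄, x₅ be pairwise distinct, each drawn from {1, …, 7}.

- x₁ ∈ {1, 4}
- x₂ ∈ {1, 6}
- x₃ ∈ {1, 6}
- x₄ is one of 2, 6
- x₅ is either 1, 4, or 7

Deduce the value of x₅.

7

The 5 variables draw from only 5 values {1, 2, 4, 6, 7}, so each is used; only x₄ can be 2, hence x₄ = 2.
Among the 4 still-open variables, 7 fits only x₅ (and all 4 values in {1, 4, 6, 7} must be used), so x₅ = 7.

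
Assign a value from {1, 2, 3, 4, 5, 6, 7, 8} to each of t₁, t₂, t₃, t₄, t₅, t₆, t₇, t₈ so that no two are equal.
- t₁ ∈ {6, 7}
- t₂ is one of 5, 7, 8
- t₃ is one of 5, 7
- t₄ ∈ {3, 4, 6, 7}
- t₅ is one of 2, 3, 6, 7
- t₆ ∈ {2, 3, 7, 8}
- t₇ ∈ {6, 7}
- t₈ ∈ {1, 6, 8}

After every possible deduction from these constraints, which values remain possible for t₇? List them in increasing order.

Among the 8 variables, 1 fits only t₈ (and all 8 values in {1, 2, 3, 4, 5, 6, 7, 8} must be used), so t₈ = 1.
The 7 still-open variables draw from only 7 values {2, 3, 4, 5, 6, 7, 8}, so each is used; only t₄ can be 4, hence t₄ = 4.
t₁ and t₇ between them cover only {6, 7} — a naked pair. Remove those values from t₂, t₃, t₅, t₆.
t₃'s domain is down to {5}, so t₃ = 5. Eliminate 5 elsewhere: t₂.
That leaves t₂ = 8. Remove 8 from t₆.
No further eliminations apply; t₇ can still be any of 6, 7.

6, 7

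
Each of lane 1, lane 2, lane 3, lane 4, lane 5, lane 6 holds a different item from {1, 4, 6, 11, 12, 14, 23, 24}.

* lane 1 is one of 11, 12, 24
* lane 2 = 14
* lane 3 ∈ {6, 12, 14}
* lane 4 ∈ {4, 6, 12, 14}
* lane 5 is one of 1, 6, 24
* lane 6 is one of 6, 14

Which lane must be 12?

lane 3

lane 2 has just one choice, so lane 2 = 14. Strike 14 from lane 3, lane 4, lane 6.
That leaves lane 6 = 6. Eliminate 6 elsewhere: lane 3, lane 4, lane 5.
So 12 goes to lane 3.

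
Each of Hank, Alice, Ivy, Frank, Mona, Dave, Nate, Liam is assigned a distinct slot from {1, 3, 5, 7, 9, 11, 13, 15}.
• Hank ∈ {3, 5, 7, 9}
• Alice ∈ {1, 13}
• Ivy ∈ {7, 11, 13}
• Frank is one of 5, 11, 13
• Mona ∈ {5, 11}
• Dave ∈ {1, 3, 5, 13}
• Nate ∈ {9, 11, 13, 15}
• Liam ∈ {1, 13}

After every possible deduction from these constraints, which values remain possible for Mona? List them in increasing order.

5, 11

Among the 8 variables, 15 fits only Nate (and all 8 values in {1, 3, 5, 7, 9, 11, 13, 15} must be used), so Nate = 15.
The 7 still-open variables together cover exactly {1, 3, 5, 7, 9, 11, 13} — 7 values for 7 variables — and 9 appears only in Hank's list, so Hank = 9.
The 6 still-open variables draw from only 6 values {1, 3, 5, 7, 11, 13}, so each is used; only Dave can be 3, hence Dave = 3.
The 5 still-open variables draw from only 5 values {1, 5, 7, 11, 13}, so each is used; only Ivy can be 7, hence Ivy = 7.
The 2 variables Alice and Liam are confined to {1, 13}, which locks those values in; drop them from Frank.
No further eliminations apply; Mona can still be any of 5, 11.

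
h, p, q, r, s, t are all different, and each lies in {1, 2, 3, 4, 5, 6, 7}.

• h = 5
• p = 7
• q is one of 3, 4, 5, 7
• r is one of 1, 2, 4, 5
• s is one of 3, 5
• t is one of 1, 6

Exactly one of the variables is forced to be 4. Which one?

h must be 5 (only option left). Eliminate 5 elsewhere: q, r, s.
That leaves p = 7. Strike 7 from q.
s must be 3 (only option left). Eliminate 3 elsewhere: q.
So 4 goes to q.

q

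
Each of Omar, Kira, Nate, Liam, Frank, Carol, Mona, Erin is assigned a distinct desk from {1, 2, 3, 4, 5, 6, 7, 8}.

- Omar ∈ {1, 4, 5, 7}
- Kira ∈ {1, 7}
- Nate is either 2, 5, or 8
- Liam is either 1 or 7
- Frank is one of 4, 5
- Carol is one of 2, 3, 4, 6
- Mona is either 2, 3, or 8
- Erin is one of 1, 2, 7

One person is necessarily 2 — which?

Erin

The 8 variables draw from only 8 values {1, 2, 3, 4, 5, 6, 7, 8}, so each is used; only Carol can be 6, hence Carol = 6.
Among the 7 still-open variables, 3 fits only Mona (and all 7 values in {1, 2, 3, 4, 5, 7, 8} must be used), so Mona = 3.
The 6 still-open variables draw from only 6 values {1, 2, 4, 5, 7, 8}, so each is used; only Nate can be 8, hence Nate = 8.
Among the 5 still-open variables, 2 fits only Erin (and all 5 values in {1, 2, 4, 5, 7} must be used), so Erin = 2.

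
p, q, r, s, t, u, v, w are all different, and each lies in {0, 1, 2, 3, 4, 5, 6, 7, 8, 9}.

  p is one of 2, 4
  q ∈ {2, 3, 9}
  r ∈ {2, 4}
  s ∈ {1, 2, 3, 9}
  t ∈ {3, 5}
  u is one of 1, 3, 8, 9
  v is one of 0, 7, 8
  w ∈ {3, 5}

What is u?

p and r share exactly the 2 values {2, 4}; by pigeonhole those values go to them, so strike 2, 4 from q, s.
t and w between them cover only {3, 5} — a naked pair. Remove those values from q, s, u.
q has just one choice, so q = 9. Remove 9 from s, u.
That leaves s = 1. So u can't be 1.
So u = 8.

8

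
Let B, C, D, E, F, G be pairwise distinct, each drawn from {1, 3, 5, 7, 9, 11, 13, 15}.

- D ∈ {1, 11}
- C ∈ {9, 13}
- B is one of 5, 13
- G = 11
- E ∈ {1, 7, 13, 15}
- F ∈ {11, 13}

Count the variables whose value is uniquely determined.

G has just one choice, so G = 11. Eliminate 11 elsewhere: D, F.
D's domain is down to {1}, so D = 1. Eliminate 1 elsewhere: E.
F's domain is down to {13}, so F = 13. Eliminate 13 elsewhere: B, C, E.
That leaves B = 5.
C must be 9 (only option left).
Determined: B=5, C=9, D=1, F=13, G=11. The other variables each still have more than one consistent value. That makes 5.

5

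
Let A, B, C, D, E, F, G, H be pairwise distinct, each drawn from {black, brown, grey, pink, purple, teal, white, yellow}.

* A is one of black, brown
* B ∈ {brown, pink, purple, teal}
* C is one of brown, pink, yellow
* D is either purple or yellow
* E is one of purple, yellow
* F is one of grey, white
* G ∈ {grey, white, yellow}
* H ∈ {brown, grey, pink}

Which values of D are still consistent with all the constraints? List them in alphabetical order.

The 8 variables together cover exactly {black, brown, grey, pink, purple, teal, white, yellow} — 8 values for 8 variables — and black appears only in A's list, so A = black.
Among the 7 still-open variables, teal fits only B (and all 7 values in {brown, grey, pink, purple, teal, white, yellow} must be used), so B = teal.
D and E share exactly the 2 values {purple, yellow}; by pigeonhole those values go to them, so strike purple, yellow from C, G.
The 2 variables F and G are confined to {grey, white}, which locks those values in; drop them from H.
No further eliminations apply; D can still be any of purple, yellow.

purple, yellow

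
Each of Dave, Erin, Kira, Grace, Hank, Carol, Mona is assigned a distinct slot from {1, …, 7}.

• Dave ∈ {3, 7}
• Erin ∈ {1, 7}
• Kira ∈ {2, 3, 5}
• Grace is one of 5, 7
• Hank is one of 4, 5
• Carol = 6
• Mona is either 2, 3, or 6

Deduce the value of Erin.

1

Carol must be 6 (only option left). Remove 6 from Mona.
The 6 still-open variables together cover exactly {1, 2, 3, 4, 5, 7} — 6 values for 6 variables — and 1 appears only in Erin's list, so Erin = 1.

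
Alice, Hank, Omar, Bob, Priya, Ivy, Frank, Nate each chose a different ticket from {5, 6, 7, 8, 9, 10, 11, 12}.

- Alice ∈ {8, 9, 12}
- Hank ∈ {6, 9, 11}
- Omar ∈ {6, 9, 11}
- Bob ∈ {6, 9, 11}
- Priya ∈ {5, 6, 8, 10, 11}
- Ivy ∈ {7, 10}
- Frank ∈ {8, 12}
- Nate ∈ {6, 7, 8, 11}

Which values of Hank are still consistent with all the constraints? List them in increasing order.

The 8 variables draw from only 8 values {5, 6, 7, 8, 9, 10, 11, 12}, so each is used; only Priya can be 5, hence Priya = 5.
The 7 still-open variables draw from only 7 values {6, 7, 8, 9, 10, 11, 12}, so each is used; only Ivy can be 10, hence Ivy = 10.
Among the 6 still-open variables, 7 fits only Nate (and all 6 values in {6, 7, 8, 9, 11, 12} must be used), so Nate = 7.
The 3 variables Hank, Omar, Bob are confined to {6, 9, 11}, which locks those values in; drop them from Alice.
No further eliminations apply; Hank can still be any of 6, 9, 11.

6, 9, 11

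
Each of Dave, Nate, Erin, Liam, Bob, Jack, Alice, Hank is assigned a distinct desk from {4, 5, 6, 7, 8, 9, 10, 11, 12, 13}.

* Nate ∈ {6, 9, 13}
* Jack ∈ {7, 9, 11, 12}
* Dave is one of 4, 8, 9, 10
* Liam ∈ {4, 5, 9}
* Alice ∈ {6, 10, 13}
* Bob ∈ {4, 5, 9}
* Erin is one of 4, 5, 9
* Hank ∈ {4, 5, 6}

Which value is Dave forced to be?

8

Erin, Liam, Bob share exactly the 3 values {4, 5, 9}; by pigeonhole those values go to them, so strike 4, 5, 9 from Dave, Nate, Jack, Hank.
That leaves Hank = 6. So Nate, Alice can't be 6.
That leaves Nate = 13. Strike 13 from Alice.
Alice must be 10 (only option left). So Dave can't be 10.
So Dave = 8.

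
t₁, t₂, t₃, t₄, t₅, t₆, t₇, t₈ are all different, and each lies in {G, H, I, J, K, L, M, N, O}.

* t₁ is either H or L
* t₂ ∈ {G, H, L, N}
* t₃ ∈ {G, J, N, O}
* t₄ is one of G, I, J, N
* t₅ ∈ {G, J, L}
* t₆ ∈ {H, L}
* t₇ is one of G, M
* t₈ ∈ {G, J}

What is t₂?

Among the 8 variables, I fits only t₄ (and all 8 values in {G, H, I, J, L, M, N, O} must be used), so t₄ = I.
The 7 still-open variables draw from only 7 values {G, H, J, L, M, N, O}, so each is used; only t₇ can be M, hence t₇ = M.
The 6 still-open variables together cover exactly {G, H, J, L, N, O} — 6 values for 6 variables — and O appears only in t₃'s list, so t₃ = O.
The 5 still-open variables draw from only 5 values {G, H, J, L, N}, so each is used; only t₂ can be N, hence t₂ = N.

N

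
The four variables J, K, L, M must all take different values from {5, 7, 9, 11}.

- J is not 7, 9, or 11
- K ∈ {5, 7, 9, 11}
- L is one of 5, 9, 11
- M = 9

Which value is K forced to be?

J's domain is down to {5}, so J = 5. Remove 5 from K, L.
M has just one choice, so M = 9. Remove 9 from K, L.
L must be 11 (only option left). Strike 11 from K.
So K = 7.

7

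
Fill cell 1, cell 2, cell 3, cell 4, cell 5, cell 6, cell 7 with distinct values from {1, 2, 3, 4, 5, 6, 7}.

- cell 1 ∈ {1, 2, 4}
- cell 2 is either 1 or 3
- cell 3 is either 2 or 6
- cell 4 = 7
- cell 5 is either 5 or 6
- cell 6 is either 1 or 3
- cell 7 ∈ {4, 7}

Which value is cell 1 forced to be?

2

cell 4 must be 7 (only option left). Eliminate 7 elsewhere: cell 7.
cell 7 has just one choice, so cell 7 = 4. Eliminate 4 elsewhere: cell 1.
The 5 still-open variables draw from only 5 values {1, 2, 3, 5, 6}, so each is used; only cell 5 can be 5, hence cell 5 = 5.
Among the 4 still-open variables, 6 fits only cell 3 (and all 4 values in {1, 2, 3, 6} must be used), so cell 3 = 6.
Among the 3 still-open variables, 2 fits only cell 1 (and all 3 values in {1, 2, 3} must be used), so cell 1 = 2.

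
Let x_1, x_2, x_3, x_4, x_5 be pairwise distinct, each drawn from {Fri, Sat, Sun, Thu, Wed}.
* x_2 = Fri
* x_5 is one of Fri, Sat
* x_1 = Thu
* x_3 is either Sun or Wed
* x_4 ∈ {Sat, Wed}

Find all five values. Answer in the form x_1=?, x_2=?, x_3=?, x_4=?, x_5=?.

x_1's domain is down to {Thu}, so x_1 = Thu.
That leaves x_2 = Fri. Eliminate Fri elsewhere: x_5.
x_5 must be Sat (only option left). So x_4 can't be Sat.
x_4 must be Wed (only option left). So x_3 can't be Wed.
x_3 has just one choice, so x_3 = Sun.

x_1=Thu, x_2=Fri, x_3=Sun, x_4=Wed, x_5=Sat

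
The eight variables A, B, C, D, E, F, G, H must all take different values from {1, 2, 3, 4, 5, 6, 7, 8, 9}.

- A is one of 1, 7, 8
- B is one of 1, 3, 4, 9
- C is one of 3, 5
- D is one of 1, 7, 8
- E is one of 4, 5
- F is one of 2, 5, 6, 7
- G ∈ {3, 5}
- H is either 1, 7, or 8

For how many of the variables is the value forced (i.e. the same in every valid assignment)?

C and G between them cover only {3, 5} — a naked pair. Remove those values from B, E, F.
E must be 4 (only option left). Eliminate 4 elsewhere: B.
The 3 variables A, D, H are confined to {1, 7, 8}, which locks those values in; drop them from B, F.
That leaves B = 9.
Determined: B=9, E=4. The other variables each still have more than one consistent value. That makes 2.

2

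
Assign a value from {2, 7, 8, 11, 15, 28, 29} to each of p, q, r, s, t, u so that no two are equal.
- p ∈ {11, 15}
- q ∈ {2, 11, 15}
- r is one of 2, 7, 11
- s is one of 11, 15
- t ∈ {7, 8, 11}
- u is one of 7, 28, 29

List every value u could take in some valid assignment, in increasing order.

The 2 variables p and s are confined to {11, 15}, which locks those values in; drop them from q, r, t.
q has just one choice, so q = 2. Remove 2 from r.
r has just one choice, so r = 7. So t, u can't be 7.
t must be 8 (only option left).
No further eliminations apply; u can still be any of 28, 29.

28, 29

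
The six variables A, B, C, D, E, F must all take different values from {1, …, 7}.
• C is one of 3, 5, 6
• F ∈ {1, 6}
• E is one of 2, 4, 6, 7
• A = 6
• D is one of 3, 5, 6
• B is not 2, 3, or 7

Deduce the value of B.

A's domain is down to {6}, so A = 6. Remove 6 from B, C, D, E, F.
F must be 1 (only option left). So B can't be 1.
The 2 variables C and D are confined to {3, 5}, which locks those values in; drop them from B.
So B = 4.

4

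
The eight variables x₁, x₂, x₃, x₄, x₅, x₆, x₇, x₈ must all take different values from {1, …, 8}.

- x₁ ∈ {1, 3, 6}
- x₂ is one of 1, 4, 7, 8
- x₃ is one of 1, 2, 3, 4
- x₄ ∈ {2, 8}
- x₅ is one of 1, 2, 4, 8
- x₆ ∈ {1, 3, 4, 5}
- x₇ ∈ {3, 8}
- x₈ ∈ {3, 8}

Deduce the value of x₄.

2

Among the 8 variables, 5 fits only x₆ (and all 8 values in {1, 2, 3, 4, 5, 6, 7, 8} must be used), so x₆ = 5.
Among the 7 still-open variables, 6 fits only x₁ (and all 7 values in {1, 2, 3, 4, 6, 7, 8} must be used), so x₁ = 6.
The 6 still-open variables draw from only 6 values {1, 2, 3, 4, 7, 8}, so each is used; only x₂ can be 7, hence x₂ = 7.
x₇ and x₈ share exactly the 2 values {3, 8}; by pigeonhole those values go to them, so strike 3, 8 from x₃, x₄, x₅.
So x₄ = 2.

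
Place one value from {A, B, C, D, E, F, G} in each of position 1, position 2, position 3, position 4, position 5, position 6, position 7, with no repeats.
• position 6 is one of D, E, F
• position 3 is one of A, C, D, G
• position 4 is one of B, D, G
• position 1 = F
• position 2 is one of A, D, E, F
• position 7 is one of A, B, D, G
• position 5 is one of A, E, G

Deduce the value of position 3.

position 1's domain is down to {F}, so position 1 = F. Eliminate F elsewhere: position 2, position 6.
Among the 6 still-open variables, C fits only position 3 (and all 6 values in {A, B, C, D, E, G} must be used), so position 3 = C.

C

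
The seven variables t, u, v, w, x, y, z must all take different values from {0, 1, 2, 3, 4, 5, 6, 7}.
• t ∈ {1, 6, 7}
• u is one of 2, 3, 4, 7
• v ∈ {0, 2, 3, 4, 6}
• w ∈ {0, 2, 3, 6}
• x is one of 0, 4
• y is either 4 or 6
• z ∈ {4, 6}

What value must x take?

0

The 7 variables together cover exactly {0, 1, 2, 3, 4, 6, 7} — 7 values for 7 variables — and 1 appears only in t's list, so t = 1.
Among the 6 still-open variables, 7 fits only u (and all 6 values in {0, 2, 3, 4, 6, 7} must be used), so u = 7.
The 2 variables y and z are confined to {4, 6}, which locks those values in; drop them from v, w, x.
So x = 0.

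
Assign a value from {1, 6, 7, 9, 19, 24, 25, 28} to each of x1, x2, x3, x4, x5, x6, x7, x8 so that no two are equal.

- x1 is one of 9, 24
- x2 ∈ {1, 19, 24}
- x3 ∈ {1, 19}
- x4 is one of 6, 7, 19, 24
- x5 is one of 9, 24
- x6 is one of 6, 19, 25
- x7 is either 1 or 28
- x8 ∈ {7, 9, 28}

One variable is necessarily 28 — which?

x7

The 8 variables together cover exactly {1, 6, 7, 9, 19, 24, 25, 28} — 8 values for 8 variables — and 25 appears only in x6's list, so x6 = 25.
The 7 still-open variables draw from only 7 values {1, 6, 7, 9, 19, 24, 28}, so each is used; only x4 can be 6, hence x4 = 6.
Among the 6 still-open variables, 7 fits only x8 (and all 6 values in {1, 7, 9, 19, 24, 28} must be used), so x8 = 7.
Among the 5 still-open variables, 28 fits only x7 (and all 5 values in {1, 9, 19, 24, 28} must be used), so x7 = 28.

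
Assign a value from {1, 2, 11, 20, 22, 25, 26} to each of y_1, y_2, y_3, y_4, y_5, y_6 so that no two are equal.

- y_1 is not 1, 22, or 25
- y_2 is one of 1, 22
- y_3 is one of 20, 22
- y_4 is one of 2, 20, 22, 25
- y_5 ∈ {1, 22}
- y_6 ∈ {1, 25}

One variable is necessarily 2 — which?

y_2 and y_5 share exactly the 2 values {1, 22}; by pigeonhole those values go to them, so strike 1, 22 from y_3, y_4, y_6.
That leaves y_3 = 20. Strike 20 from y_1, y_4.
y_6 has just one choice, so y_6 = 25. Strike 25 from y_4.

y_4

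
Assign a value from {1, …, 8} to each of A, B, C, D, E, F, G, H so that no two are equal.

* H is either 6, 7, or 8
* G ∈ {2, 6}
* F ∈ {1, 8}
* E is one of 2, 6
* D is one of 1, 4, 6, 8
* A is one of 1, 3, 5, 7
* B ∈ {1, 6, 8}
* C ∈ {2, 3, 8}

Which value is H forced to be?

The 8 variables draw from only 8 values {1, 2, 3, 4, 5, 6, 7, 8}, so each is used; only D can be 4, hence D = 4.
The 7 still-open variables draw from only 7 values {1, 2, 3, 5, 6, 7, 8}, so each is used; only A can be 5, hence A = 5.
Among the 6 still-open variables, 3 fits only C (and all 6 values in {1, 2, 3, 6, 7, 8} must be used), so C = 3.
The 5 still-open variables draw from only 5 values {1, 2, 6, 7, 8}, so each is used; only H can be 7, hence H = 7.

7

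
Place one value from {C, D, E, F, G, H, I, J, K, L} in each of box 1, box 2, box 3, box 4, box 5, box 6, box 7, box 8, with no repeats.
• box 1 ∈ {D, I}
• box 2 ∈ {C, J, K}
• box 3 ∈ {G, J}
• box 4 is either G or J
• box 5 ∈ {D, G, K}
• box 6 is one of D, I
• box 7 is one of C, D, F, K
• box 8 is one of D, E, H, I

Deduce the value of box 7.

box 1 and box 6 share exactly the 2 values {D, I}; by pigeonhole those values go to them, so strike D, I from box 5, box 7, box 8.
box 3 and box 4 share exactly the 2 values {G, J}; by pigeonhole those values go to them, so strike G, J from box 2, box 5.
box 5 has just one choice, so box 5 = K. Remove K from box 2, box 7.
That leaves box 2 = C. Eliminate C elsewhere: box 7.
So box 7 = F.

F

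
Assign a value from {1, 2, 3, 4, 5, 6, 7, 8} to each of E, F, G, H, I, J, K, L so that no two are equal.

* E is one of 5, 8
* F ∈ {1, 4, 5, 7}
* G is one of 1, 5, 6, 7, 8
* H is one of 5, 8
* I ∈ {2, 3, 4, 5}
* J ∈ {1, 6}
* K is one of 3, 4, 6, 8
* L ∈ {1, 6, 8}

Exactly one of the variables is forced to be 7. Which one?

G

The 8 variables together cover exactly {1, 2, 3, 4, 5, 6, 7, 8} — 8 values for 8 variables — and 2 appears only in I's list, so I = 2.
The 7 still-open variables draw from only 7 values {1, 3, 4, 5, 6, 7, 8}, so each is used; only K can be 3, hence K = 3.
The 6 still-open variables draw from only 6 values {1, 4, 5, 6, 7, 8}, so each is used; only F can be 4, hence F = 4.
Among the 5 still-open variables, 7 fits only G (and all 5 values in {1, 5, 6, 7, 8} must be used), so G = 7.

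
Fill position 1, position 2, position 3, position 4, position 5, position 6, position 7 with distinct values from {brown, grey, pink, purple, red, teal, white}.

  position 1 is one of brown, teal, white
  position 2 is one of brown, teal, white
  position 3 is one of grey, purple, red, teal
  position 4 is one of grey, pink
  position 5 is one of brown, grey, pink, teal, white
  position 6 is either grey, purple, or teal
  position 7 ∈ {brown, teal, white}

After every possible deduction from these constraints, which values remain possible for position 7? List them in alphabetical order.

brown, teal, white

Among the 7 variables, red fits only position 3 (and all 7 values in {brown, grey, pink, purple, red, teal, white} must be used), so position 3 = red.
The 6 still-open variables together cover exactly {brown, grey, pink, purple, teal, white} — 6 values for 6 variables — and purple appears only in position 6's list, so position 6 = purple.
position 1, position 2, position 7 share exactly the 3 values {brown, teal, white}; by pigeonhole those values go to them, so strike brown, teal, white from position 5.
No further eliminations apply; position 7 can still be any of brown, teal, white.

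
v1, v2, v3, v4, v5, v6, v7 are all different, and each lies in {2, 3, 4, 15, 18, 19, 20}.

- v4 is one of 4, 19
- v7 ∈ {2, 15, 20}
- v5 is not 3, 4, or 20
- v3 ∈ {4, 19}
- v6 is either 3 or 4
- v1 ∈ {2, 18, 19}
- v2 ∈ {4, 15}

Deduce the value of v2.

15

Among the 7 variables, 3 fits only v6 (and all 7 values in {2, 3, 4, 15, 18, 19, 20} must be used), so v6 = 3.
Among the 6 still-open variables, 20 fits only v7 (and all 6 values in {2, 4, 15, 18, 19, 20} must be used), so v7 = 20.
v3 and v4 share exactly the 2 values {4, 19}; by pigeonhole those values go to them, so strike 4, 19 from v1, v2, v5.
So v2 = 15.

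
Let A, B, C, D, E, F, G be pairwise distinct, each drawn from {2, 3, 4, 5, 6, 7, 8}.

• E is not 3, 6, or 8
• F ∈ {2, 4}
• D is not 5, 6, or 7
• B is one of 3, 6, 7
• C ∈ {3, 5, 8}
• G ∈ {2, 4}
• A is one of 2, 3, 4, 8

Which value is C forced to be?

5

The 7 variables draw from only 7 values {2, 3, 4, 5, 6, 7, 8}, so each is used; only B can be 6, hence B = 6.
The 6 still-open variables draw from only 6 values {2, 3, 4, 5, 7, 8}, so each is used; only E can be 7, hence E = 7.
Among the 5 still-open variables, 5 fits only C (and all 5 values in {2, 3, 4, 5, 8} must be used), so C = 5.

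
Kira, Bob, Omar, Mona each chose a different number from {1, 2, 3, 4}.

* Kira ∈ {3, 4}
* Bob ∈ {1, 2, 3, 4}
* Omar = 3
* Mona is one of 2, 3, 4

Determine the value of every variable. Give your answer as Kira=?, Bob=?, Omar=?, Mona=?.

Omar has just one choice, so Omar = 3. Remove 3 from Kira, Bob, Mona.
Kira has just one choice, so Kira = 4. So Bob, Mona can't be 4.
That leaves Mona = 2. Eliminate 2 elsewhere: Bob.
Bob has just one choice, so Bob = 1.

Kira=4, Bob=1, Omar=3, Mona=2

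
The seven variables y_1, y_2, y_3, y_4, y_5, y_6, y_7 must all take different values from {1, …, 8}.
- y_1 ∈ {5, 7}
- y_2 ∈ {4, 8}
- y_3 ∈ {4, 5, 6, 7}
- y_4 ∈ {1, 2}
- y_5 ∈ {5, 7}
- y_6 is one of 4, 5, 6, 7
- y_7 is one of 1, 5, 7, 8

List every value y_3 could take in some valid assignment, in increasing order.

4, 6

Among the 7 variables, 2 fits only y_4 (and all 7 values in {1, 2, 4, 5, 6, 7, 8} must be used), so y_4 = 2.
Among the 6 still-open variables, 1 fits only y_7 (and all 6 values in {1, 4, 5, 6, 7, 8} must be used), so y_7 = 1.
The 5 still-open variables draw from only 5 values {4, 5, 6, 7, 8}, so each is used; only y_2 can be 8, hence y_2 = 8.
y_1 and y_5 share exactly the 2 values {5, 7}; by pigeonhole those values go to them, so strike 5, 7 from y_3, y_6.
No further eliminations apply; y_3 can still be any of 4, 6.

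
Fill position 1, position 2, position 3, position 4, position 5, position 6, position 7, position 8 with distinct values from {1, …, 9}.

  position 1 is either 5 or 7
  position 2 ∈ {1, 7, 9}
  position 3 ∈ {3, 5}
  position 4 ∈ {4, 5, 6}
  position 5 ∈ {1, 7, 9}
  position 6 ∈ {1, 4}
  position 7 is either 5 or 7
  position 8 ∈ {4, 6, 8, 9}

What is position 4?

6

Among the 8 variables, 3 fits only position 3 (and all 8 values in {1, 3, 4, 5, 6, 7, 8, 9} must be used), so position 3 = 3.
The 7 still-open variables together cover exactly {1, 4, 5, 6, 7, 8, 9} — 7 values for 7 variables — and 8 appears only in position 8's list, so position 8 = 8.
The 6 still-open variables draw from only 6 values {1, 4, 5, 6, 7, 9}, so each is used; only position 4 can be 6, hence position 4 = 6.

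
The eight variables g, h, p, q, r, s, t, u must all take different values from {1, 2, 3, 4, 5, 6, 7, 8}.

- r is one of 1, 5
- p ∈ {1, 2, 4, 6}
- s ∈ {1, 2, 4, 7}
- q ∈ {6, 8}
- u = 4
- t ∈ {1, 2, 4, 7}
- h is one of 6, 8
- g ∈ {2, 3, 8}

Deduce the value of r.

5

u must be 4 (only option left). So p, s, t can't be 4.
Among the 7 still-open variables, 3 fits only g (and all 7 values in {1, 2, 3, 5, 6, 7, 8} must be used), so g = 3.
The 6 still-open variables together cover exactly {1, 2, 5, 6, 7, 8} — 6 values for 6 variables — and 5 appears only in r's list, so r = 5.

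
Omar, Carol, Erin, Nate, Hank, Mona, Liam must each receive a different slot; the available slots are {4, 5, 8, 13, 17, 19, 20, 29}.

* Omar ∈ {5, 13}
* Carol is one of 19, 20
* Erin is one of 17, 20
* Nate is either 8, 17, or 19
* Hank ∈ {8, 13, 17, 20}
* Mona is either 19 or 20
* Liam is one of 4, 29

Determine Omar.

Carol and Mona between them cover only {19, 20} — a naked pair. Remove those values from Erin, Nate, Hank.
Erin's domain is down to {17}, so Erin = 17. Remove 17 from Nate, Hank.
Nate has just one choice, so Nate = 8. So Hank can't be 8.
Hank's domain is down to {13}, so Hank = 13. Strike 13 from Omar.
So Omar = 5.

5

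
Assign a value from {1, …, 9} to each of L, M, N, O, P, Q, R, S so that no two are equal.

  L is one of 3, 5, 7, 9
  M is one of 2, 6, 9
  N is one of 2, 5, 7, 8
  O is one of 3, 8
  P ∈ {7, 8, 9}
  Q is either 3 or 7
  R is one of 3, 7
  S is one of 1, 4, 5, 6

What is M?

Q and R between them cover only {3, 7} — a naked pair. Remove those values from L, N, O, P.
O must be 8 (only option left). Remove 8 from N, P.
P has just one choice, so P = 9. Remove 9 from L, M.
That leaves L = 5. Eliminate 5 elsewhere: N, S.
That leaves N = 2. So M can't be 2.
So M = 6.

6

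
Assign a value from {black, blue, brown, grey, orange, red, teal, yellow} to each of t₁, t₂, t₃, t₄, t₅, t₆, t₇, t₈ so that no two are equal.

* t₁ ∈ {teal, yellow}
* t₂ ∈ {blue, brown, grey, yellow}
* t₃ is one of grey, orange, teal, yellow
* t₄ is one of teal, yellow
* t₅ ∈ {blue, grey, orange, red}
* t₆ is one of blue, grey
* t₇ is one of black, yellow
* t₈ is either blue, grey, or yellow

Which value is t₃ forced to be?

orange

Among the 8 variables, black fits only t₇ (and all 8 values in {black, blue, brown, grey, orange, red, teal, yellow} must be used), so t₇ = black.
The 7 still-open variables draw from only 7 values {blue, brown, grey, orange, red, teal, yellow}, so each is used; only t₂ can be brown, hence t₂ = brown.
Among the 6 still-open variables, red fits only t₅ (and all 6 values in {blue, grey, orange, red, teal, yellow} must be used), so t₅ = red.
The 5 still-open variables draw from only 5 values {blue, grey, orange, teal, yellow}, so each is used; only t₃ can be orange, hence t₃ = orange.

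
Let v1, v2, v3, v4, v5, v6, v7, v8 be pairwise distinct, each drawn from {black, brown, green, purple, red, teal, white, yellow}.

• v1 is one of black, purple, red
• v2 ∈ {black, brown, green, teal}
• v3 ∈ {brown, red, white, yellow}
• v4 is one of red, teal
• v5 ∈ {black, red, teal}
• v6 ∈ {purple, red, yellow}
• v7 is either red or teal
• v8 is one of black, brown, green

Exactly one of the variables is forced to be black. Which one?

Among the 8 variables, white fits only v3 (and all 8 values in {black, brown, green, purple, red, teal, white, yellow} must be used), so v3 = white.
The 7 still-open variables together cover exactly {black, brown, green, purple, red, teal, yellow} — 7 values for 7 variables — and yellow appears only in v6's list, so v6 = yellow.
The 6 still-open variables together cover exactly {black, brown, green, purple, red, teal} — 6 values for 6 variables — and purple appears only in v1's list, so v1 = purple.
v4 and v7 between them cover only {red, teal} — a naked pair. Remove those values from v2, v5.
So black goes to v5.

v5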